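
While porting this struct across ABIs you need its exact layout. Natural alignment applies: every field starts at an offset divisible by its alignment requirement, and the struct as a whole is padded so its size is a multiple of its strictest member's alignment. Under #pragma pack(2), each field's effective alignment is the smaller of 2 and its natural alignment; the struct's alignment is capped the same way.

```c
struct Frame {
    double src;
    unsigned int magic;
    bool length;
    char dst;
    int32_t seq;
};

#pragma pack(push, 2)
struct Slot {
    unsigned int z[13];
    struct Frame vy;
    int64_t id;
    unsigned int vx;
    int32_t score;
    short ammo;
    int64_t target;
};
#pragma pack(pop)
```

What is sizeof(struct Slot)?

Frame: @0: src [8B, align 8] → 8; @8: magic [4B, align 4] → 12; @12: length [1B, align 1] → 13; @13: dst [1B, align 1] → 14; +2 pad (align 4); @16: seq [4B, align 4] → 20; +4 tail pad (align 8); size 24, align 8
@0: z [52B, align 2] → 52
@52: vy [24B, align 2] → 76
@76: id [8B, align 2] → 84
@84: vx [4B, align 2] → 88
@88: score [4B, align 2] → 92
@92: ammo [2B, align 2] → 94
@94: target [8B, align 2] → 102
size 102, align 2

102 bytes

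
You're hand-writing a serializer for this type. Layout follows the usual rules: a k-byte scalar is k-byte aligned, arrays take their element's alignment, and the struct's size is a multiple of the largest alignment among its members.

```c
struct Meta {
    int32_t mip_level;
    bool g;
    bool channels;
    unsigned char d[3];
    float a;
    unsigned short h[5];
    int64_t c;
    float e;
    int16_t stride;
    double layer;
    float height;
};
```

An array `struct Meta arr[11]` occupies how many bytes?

704

0..4  mip_level  (4B, 4-aligned)
4..5  g  (1B, 1-aligned)
5..6  channels  (1B, 1-aligned)
6..9  d  (3B, 1-aligned)
9..12  -- padding (3B)
12..16  a  (4B, 4-aligned)
16..26  h  (10B, 2-aligned)
26..32  -- padding (6B)
32..40  c  (8B, 8-aligned)
40..44  e  (4B, 4-aligned)
44..46  stride  (2B, 2-aligned)
46..48  -- padding (2B)
48..56  layer  (8B, 8-aligned)
56..60  height  (4B, 4-aligned)
60..64  -- tail padding (4B)
sizeof = 64, alignof = 8
array of 11: 11 × 64 = 704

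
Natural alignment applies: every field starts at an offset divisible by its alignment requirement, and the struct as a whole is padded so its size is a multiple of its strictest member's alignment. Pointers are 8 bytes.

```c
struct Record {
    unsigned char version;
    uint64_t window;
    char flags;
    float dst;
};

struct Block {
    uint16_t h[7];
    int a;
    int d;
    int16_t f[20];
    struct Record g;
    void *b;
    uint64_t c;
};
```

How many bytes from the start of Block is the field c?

96

Record: @0: version [1B, align 1] → 1; +7 pad (align 8); @8: window [8B, align 8] → 16; @16: flags [1B, align 1] → 17; +3 pad (align 4); @20: dst [4B, align 4] → 24; size 24, align 8
@0: h [14B, align 2] → 14
+2 pad (align 4)
@16: a [4B, align 4] → 20
@20: d [4B, align 4] → 24
@24: f [40B, align 2] → 64
@64: g [24B, align 8] → 88
@88: b [8B, align 8] → 96
@96: c [8B, align 8] → 104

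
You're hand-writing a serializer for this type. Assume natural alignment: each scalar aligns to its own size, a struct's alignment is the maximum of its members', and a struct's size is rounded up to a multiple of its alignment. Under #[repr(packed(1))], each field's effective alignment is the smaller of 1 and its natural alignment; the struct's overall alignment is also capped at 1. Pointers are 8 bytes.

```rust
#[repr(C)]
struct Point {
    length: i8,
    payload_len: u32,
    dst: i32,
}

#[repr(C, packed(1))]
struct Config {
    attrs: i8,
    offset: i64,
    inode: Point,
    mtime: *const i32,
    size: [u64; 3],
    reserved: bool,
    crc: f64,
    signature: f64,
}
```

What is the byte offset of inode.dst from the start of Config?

Point: 0..1  length  (1B, 1-aligned); 1..4  -- padding (3B); 4..8  payload_len  (4B, 4-aligned); 8..12  dst  (4B, 4-aligned); sizeof = 12, alignof = 4
0..1  attrs  (1B, 1-aligned)
1..9  offset  (8B, 1-aligned)
9..21  inode  (12B, 1-aligned)
within Point: dst at 8
9 + 8 = 17

17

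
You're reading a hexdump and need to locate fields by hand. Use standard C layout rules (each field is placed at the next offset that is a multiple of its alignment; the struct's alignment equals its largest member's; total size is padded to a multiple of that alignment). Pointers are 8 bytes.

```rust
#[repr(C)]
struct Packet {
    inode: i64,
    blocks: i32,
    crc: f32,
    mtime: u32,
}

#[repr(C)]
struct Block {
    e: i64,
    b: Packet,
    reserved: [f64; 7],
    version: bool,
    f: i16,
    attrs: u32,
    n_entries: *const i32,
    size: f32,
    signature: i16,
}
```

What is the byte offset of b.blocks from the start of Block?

Packet: 0..8  inode  (8B, 8-aligned); 8..12  blocks  (4B, 4-aligned); 12..16  crc  (4B, 4-aligned); 16..20  mtime  (4B, 4-aligned); 20..24  -- tail padding (4B); sizeof = 24, alignof = 8
0..8  e  (8B, 8-aligned)
8..32  b  (24B, 8-aligned)
within Packet: blocks at 8
8 + 8 = 16

16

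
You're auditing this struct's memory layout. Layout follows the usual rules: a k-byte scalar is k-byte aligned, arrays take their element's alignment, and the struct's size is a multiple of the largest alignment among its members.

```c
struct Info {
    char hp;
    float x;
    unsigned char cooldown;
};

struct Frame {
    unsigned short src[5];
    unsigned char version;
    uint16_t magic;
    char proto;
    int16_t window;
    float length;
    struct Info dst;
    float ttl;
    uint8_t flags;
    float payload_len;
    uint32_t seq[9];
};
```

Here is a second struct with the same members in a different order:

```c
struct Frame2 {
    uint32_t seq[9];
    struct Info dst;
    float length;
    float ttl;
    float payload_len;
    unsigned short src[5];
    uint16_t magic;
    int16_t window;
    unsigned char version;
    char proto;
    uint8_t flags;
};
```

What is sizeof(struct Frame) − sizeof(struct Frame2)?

4

Info: hp at 0 (size 1, align 1) → ends 1; pad 3 to align 4 for x; x at 4 (size 4, align 4) → ends 8; cooldown at 8 (size 1, align 1) → ends 9; tail pad 3 to reach multiple of 4; total 12 bytes, alignment 4
src at 0 (size 10, align 2) → ends 10
version at 10 (size 1, align 1) → ends 11
pad 1 to align 2 for magic
magic at 12 (size 2, align 2) → ends 14
proto at 14 (size 1, align 1) → ends 15
pad 1 to align 2 for window
window at 16 (size 2, align 2) → ends 18
pad 2 to align 4 for length
length at 20 (size 4, align 4) → ends 24
dst at 24 (size 12, align 4) → ends 36
ttl at 36 (size 4, align 4) → ends 40
flags at 40 (size 1, align 1) → ends 41
pad 3 to align 4 for payload_len
payload_len at 44 (size 4, align 4) → ends 48
seq at 48 (size 36, align 4) → ends 84
total 84 bytes, alignment 4
— Frame2 —
seq at 0 (size 36, align 4) → ends 36
dst at 36 (size 12, align 4) → ends 48
length at 48 (size 4, align 4) → ends 52
ttl at 52 (size 4, align 4) → ends 56
payload_len at 56 (size 4, align 4) → ends 60
src at 60 (size 10, align 2) → ends 70
magic at 70 (size 2, align 2) → ends 72
window at 72 (size 2, align 2) → ends 74
version at 74 (size 1, align 1) → ends 75
proto at 75 (size 1, align 1) → ends 76
flags at 76 (size 1, align 1) → ends 77
tail pad 3 to reach multiple of 4
total 80 bytes, alignment 4
84 − 80 = 4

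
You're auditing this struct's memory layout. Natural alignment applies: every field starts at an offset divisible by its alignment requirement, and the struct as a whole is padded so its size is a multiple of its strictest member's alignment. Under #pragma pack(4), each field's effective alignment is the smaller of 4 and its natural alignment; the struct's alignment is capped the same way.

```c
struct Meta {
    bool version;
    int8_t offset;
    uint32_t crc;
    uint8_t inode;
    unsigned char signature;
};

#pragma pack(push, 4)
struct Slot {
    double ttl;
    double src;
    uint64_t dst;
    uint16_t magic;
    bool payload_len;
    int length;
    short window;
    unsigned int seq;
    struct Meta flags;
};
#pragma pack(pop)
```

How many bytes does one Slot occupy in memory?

52 bytes

Meta: version at 0 (size 1, align 1) → ends 1; offset at 1 (size 1, align 1) → ends 2; pad 2 to align 4 for crc; crc at 4 (size 4, align 4) → ends 8; inode at 8 (size 1, align 1) → ends 9; signature at 9 (size 1, align 1) → ends 10; tail pad 2 to reach multiple of 4; total 12 bytes, alignment 4
ttl at 0 (size 8, align 4) → ends 8
src at 8 (size 8, align 4) → ends 16
dst at 16 (size 8, align 4) → ends 24
magic at 24 (size 2, align 2) → ends 26
payload_len at 26 (size 1, align 1) → ends 27
pad 1 to align 4 for length
length at 28 (size 4, align 4) → ends 32
window at 32 (size 2, align 2) → ends 34
pad 2 to align 4 for seq
seq at 36 (size 4, align 4) → ends 40
flags at 40 (size 12, align 4) → ends 52
total 52 bytes, alignment 4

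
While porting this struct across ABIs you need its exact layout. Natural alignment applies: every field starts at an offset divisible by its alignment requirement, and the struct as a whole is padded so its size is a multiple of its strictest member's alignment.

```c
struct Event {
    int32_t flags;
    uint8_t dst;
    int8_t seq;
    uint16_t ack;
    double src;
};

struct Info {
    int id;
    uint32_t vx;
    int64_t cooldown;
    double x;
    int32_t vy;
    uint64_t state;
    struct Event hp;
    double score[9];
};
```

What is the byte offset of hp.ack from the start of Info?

Event: @0: flags [4B, align 4] → 4; @4: dst [1B, align 1] → 5; @5: seq [1B, align 1] → 6; @6: ack [2B, align 2] → 8; @8: src [8B, align 8] → 16; size 16, align 8
@0: id [4B, align 4] → 4
@4: vx [4B, align 4] → 8
@8: cooldown [8B, align 8] → 16
@16: x [8B, align 8] → 24
@24: vy [4B, align 4] → 28
+4 pad (align 8)
@32: state [8B, align 8] → 40
@40: hp [16B, align 8] → 56
within Event: ack at 6
40 + 6 = 46

46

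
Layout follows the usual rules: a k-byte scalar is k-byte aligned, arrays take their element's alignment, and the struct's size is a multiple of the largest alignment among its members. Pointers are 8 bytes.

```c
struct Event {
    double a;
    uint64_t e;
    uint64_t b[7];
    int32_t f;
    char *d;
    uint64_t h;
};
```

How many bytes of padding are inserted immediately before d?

0..8  a  (8B, 8-aligned)
8..16  e  (8B, 8-aligned)
16..72  b  (56B, 8-aligned)
72..76  f  (4B, 4-aligned)
76..80  -- padding (4B)
80..88  d  (8B, 8-aligned)

4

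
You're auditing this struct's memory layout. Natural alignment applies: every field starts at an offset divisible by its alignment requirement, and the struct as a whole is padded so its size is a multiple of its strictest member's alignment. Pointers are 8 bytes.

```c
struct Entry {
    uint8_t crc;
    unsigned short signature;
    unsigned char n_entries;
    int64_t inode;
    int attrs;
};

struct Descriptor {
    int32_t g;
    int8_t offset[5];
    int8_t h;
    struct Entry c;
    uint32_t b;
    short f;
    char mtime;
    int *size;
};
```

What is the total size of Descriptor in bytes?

Entry: 0..1  crc  (1B, 1-aligned); 1..2  -- padding (1B); 2..4  signature  (2B, 2-aligned); 4..5  n_entries  (1B, 1-aligned); 5..8  -- padding (3B); 8..16  inode  (8B, 8-aligned); 16..20  attrs  (4B, 4-aligned); 20..24  -- tail padding (4B); sizeof = 24, alignof = 8
0..4  g  (4B, 4-aligned)
4..9  offset  (5B, 1-aligned)
9..10  h  (1B, 1-aligned)
10..16  -- padding (6B)
16..40  c  (24B, 8-aligned)
40..44  b  (4B, 4-aligned)
44..46  f  (2B, 2-aligned)
46..47  mtime  (1B, 1-aligned)
47..48  -- padding (1B)
48..56  size  (8B, 8-aligned)
sizeof = 56, alignof = 8

56 bytes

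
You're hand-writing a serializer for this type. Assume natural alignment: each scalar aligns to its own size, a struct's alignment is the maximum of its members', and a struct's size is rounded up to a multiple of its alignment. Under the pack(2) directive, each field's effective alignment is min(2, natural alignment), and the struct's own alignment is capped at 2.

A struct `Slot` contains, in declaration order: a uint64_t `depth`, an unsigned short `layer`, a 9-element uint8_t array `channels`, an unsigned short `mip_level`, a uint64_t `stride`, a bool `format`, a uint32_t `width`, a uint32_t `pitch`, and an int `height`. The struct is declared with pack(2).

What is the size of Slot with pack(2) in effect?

44

0..8  depth  (8B, 2-aligned)
8..10  layer  (2B, 2-aligned)
10..19  channels  (9B, 1-aligned)
19..20  -- padding (1B)
20..22  mip_level  (2B, 2-aligned)
22..30  stride  (8B, 2-aligned)
30..31  format  (1B, 1-aligned)
31..32  -- padding (1B)
32..36  width  (4B, 2-aligned)
36..40  pitch  (4B, 2-aligned)
40..44  height  (4B, 2-aligned)
sizeof = 44, alignof = 2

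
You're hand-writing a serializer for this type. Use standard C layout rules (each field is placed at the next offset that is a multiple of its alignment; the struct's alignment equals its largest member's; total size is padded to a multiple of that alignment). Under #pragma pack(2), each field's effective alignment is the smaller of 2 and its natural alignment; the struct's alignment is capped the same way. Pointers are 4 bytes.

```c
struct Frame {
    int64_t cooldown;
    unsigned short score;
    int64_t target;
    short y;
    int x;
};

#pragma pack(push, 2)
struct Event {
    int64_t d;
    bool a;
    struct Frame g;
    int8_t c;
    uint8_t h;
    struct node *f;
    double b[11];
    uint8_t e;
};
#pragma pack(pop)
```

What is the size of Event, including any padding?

Frame: @0: cooldown [8B, align 8] → 8; @8: score [2B, align 2] → 10; +6 pad (align 8); @16: target [8B, align 8] → 24; @24: y [2B, align 2] → 26; +2 pad (align 4); @28: x [4B, align 4] → 32; size 32, align 8
@0: d [8B, align 2] → 8
@8: a [1B, align 1] → 9
+1 pad (align 2)
@10: g [32B, align 2] → 42
@42: c [1B, align 1] → 43
@43: h [1B, align 1] → 44
@44: f [4B, align 2] → 48
@48: b [88B, align 2] → 136
@136: e [1B, align 1] → 137
+1 tail pad (align 2)
size 138, align 2

138 bytes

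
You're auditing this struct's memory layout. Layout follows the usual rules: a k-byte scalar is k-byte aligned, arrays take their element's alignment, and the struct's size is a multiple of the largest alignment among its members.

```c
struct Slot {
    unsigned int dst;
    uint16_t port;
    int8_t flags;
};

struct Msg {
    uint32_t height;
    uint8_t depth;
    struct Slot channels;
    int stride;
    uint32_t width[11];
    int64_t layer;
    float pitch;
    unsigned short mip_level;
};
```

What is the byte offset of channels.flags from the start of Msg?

14

Slot: @0: dst [4B, align 4] → 4; @4: port [2B, align 2] → 6; @6: flags [1B, align 1] → 7; +1 tail pad (align 4); size 8, align 4
@0: height [4B, align 4] → 4
@4: depth [1B, align 1] → 5
+3 pad (align 4)
@8: channels [8B, align 4] → 16
within Slot: flags at 6
8 + 6 = 14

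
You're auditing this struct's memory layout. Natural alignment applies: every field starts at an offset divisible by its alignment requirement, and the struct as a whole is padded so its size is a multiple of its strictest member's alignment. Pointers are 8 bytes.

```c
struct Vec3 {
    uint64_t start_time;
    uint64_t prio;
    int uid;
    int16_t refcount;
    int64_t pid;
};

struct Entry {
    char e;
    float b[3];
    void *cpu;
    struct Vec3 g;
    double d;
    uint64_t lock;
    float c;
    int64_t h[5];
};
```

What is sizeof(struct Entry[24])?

Vec3: 0..8  start_time  (8B, 8-aligned); 8..16  prio  (8B, 8-aligned); 16..20  uid  (4B, 4-aligned); 20..22  refcount  (2B, 2-aligned); 22..24  -- padding (2B); 24..32  pid  (8B, 8-aligned); sizeof = 32, alignof = 8
0..1  e  (1B, 1-aligned)
1..4  -- padding (3B)
4..16  b  (12B, 4-aligned)
16..24  cpu  (8B, 8-aligned)
24..56  g  (32B, 8-aligned)
56..64  d  (8B, 8-aligned)
64..72  lock  (8B, 8-aligned)
72..76  c  (4B, 4-aligned)
76..80  -- padding (4B)
80..120  h  (40B, 8-aligned)
sizeof = 120, alignof = 8
array of 24: 24 × 120 = 2880

2880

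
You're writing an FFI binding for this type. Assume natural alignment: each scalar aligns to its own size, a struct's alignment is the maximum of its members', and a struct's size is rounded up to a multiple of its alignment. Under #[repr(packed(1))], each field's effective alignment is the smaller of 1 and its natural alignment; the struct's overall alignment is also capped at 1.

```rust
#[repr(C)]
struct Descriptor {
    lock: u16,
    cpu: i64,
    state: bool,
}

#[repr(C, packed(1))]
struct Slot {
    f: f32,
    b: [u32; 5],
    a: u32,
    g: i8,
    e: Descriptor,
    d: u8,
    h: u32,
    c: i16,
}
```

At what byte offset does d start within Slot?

Descriptor: lock at 0 (size 2, align 2) → ends 2; pad 6 to align 8 for cpu; cpu at 8 (size 8, align 8) → ends 16; state at 16 (size 1, align 1) → ends 17; tail pad 7 to reach multiple of 8; total 24 bytes, alignment 8
f at 0 (size 4, align 1) → ends 4
b at 4 (size 20, align 1) → ends 24
a at 24 (size 4, align 1) → ends 28
g at 28 (size 1, align 1) → ends 29
e at 29 (size 24, align 1) → ends 53
d at 53 (size 1, align 1) → ends 54

53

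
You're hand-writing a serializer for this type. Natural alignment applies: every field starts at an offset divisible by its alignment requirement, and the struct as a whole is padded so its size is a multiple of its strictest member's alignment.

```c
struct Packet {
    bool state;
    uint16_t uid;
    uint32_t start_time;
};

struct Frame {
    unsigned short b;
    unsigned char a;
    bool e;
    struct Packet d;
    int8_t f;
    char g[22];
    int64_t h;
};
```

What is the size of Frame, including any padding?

48

Packet: state at 0 (size 1, align 1) → ends 1; pad 1 to align 2 for uid; uid at 2 (size 2, align 2) → ends 4; start_time at 4 (size 4, align 4) → ends 8; total 8 bytes, alignment 4
b at 0 (size 2, align 2) → ends 2
a at 2 (size 1, align 1) → ends 3
e at 3 (size 1, align 1) → ends 4
d at 4 (size 8, align 4) → ends 12
f at 12 (size 1, align 1) → ends 13
g at 13 (size 22, align 1) → ends 35
pad 5 to align 8 for h
h at 40 (size 8, align 8) → ends 48
total 48 bytes, alignment 8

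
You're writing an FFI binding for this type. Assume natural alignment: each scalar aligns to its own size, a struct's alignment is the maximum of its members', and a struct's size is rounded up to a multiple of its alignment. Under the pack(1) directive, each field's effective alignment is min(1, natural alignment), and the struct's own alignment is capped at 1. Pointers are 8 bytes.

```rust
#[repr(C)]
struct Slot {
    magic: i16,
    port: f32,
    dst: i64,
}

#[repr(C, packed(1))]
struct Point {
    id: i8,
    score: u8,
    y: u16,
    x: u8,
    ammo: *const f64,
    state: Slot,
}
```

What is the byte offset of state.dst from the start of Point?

21

Slot: @0: magic [2B, align 2] → 2; +2 pad (align 4); @4: port [4B, align 4] → 8; @8: dst [8B, align 8] → 16; size 16, align 8
@0: id [1B, align 1] → 1
@1: score [1B, align 1] → 2
@2: y [2B, align 1] → 4
@4: x [1B, align 1] → 5
@5: ammo [8B, align 1] → 13
@13: state [16B, align 1] → 29
within Slot: dst at 8
13 + 8 = 21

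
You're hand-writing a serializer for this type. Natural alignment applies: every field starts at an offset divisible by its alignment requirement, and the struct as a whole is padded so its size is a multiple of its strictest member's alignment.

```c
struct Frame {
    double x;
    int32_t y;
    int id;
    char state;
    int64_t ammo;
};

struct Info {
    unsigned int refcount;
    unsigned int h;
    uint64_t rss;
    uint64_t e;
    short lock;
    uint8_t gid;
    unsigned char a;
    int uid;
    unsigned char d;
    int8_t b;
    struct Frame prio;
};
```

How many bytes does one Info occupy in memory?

72 bytes

Frame: x at 0 (size 8, align 8) → ends 8; y at 8 (size 4, align 4) → ends 12; id at 12 (size 4, align 4) → ends 16; state at 16 (size 1, align 1) → ends 17; pad 7 to align 8 for ammo; ammo at 24 (size 8, align 8) → ends 32; total 32 bytes, alignment 8
refcount at 0 (size 4, align 4) → ends 4
h at 4 (size 4, align 4) → ends 8
rss at 8 (size 8, align 8) → ends 16
e at 16 (size 8, align 8) → ends 24
lock at 24 (size 2, align 2) → ends 26
gid at 26 (size 1, align 1) → ends 27
a at 27 (size 1, align 1) → ends 28
uid at 28 (size 4, align 4) → ends 32
d at 32 (size 1, align 1) → ends 33
b at 33 (size 1, align 1) → ends 34
pad 6 to align 8 for prio
prio at 40 (size 32, align 8) → ends 72
total 72 bytes, alignment 8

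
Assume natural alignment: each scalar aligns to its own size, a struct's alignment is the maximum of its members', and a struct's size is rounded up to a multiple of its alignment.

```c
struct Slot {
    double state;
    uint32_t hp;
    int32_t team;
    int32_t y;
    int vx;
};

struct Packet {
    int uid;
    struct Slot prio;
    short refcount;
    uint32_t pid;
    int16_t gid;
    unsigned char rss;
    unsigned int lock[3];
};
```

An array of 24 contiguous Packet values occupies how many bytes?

1344

Slot: 0..8  state  (8B, 8-aligned); 8..12  hp  (4B, 4-aligned); 12..16  team  (4B, 4-aligned); 16..20  y  (4B, 4-aligned); 20..24  vx  (4B, 4-aligned); sizeof = 24, alignof = 8
0..4  uid  (4B, 4-aligned)
4..8  -- padding (4B)
8..32  prio  (24B, 8-aligned)
32..34  refcount  (2B, 2-aligned)
34..36  -- padding (2B)
36..40  pid  (4B, 4-aligned)
40..42  gid  (2B, 2-aligned)
42..43  rss  (1B, 1-aligned)
43..44  -- padding (1B)
44..56  lock  (12B, 4-aligned)
sizeof = 56, alignof = 8
array of 24: 24 × 56 = 1344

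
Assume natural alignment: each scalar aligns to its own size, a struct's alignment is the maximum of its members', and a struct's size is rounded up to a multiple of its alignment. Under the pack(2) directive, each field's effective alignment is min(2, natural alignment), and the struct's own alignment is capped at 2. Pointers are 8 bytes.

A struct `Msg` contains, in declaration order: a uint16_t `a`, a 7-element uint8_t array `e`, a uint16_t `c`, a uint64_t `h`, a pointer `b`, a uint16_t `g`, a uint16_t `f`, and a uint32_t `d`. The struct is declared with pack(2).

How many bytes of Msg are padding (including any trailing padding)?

1

a at 0 (size 2, align 2) → ends 2
e at 2 (size 7, align 1) → ends 9
pad 1 to align 2 for c
c at 10 (size 2, align 2) → ends 12
h at 12 (size 8, align 2) → ends 20
b at 20 (size 8, align 2) → ends 28
g at 28 (size 2, align 2) → ends 30
f at 30 (size 2, align 2) → ends 32
d at 32 (size 4, align 2) → ends 36
total 36 bytes, alignment 2
data bytes 35, size 36 → padding 1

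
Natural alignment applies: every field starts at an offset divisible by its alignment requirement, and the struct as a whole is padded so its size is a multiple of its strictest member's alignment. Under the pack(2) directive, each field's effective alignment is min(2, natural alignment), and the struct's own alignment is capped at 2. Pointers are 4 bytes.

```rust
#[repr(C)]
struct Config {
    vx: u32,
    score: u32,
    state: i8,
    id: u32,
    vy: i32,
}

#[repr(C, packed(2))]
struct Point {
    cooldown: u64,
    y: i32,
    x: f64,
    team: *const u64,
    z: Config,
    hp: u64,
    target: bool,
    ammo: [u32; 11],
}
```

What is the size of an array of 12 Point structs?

1176

Config: 0..4  vx  (4B, 4-aligned); 4..8  score  (4B, 4-aligned); 8..9  state  (1B, 1-aligned); 9..12  -- padding (3B); 12..16  id  (4B, 4-aligned); 16..20  vy  (4B, 4-aligned); sizeof = 20, alignof = 4
0..8  cooldown  (8B, 2-aligned)
8..12  y  (4B, 2-aligned)
12..20  x  (8B, 2-aligned)
20..24  team  (4B, 2-aligned)
24..44  z  (20B, 2-aligned)
44..52  hp  (8B, 2-aligned)
52..53  target  (1B, 1-aligned)
53..54  -- padding (1B)
54..98  ammo  (44B, 2-aligned)
sizeof = 98, alignof = 2
array of 12: 12 × 98 = 1176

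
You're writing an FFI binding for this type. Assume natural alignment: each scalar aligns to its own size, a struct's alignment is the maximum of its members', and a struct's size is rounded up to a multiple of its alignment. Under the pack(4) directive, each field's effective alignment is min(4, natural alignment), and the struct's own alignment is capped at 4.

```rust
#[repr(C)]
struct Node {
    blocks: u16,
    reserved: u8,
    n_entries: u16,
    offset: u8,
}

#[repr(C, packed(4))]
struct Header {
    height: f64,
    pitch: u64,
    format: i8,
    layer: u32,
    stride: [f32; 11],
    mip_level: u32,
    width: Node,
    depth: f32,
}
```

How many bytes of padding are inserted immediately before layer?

3

Node: @0: blocks [2B, align 2] → 2; @2: reserved [1B, align 1] → 3; +1 pad (align 2); @4: n_entries [2B, align 2] → 6; @6: offset [1B, align 1] → 7; +1 tail pad (align 2); size 8, align 2
@0: height [8B, align 4] → 8
@8: pitch [8B, align 4] → 16
@16: format [1B, align 1] → 17
+3 pad (align 4)
@20: layer [4B, align 4] → 24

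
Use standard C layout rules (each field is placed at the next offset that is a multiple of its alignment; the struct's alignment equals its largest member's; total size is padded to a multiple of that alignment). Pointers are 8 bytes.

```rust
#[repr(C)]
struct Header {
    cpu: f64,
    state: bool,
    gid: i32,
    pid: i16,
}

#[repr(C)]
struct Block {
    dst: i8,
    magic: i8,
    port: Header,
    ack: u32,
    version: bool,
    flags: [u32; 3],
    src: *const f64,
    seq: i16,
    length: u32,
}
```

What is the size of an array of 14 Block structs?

1008

Header: cpu at 0 (size 8, align 8) → ends 8; state at 8 (size 1, align 1) → ends 9; pad 3 to align 4 for gid; gid at 12 (size 4, align 4) → ends 16; pid at 16 (size 2, align 2) → ends 18; tail pad 6 to reach multiple of 8; total 24 bytes, alignment 8
dst at 0 (size 1, align 1) → ends 1
magic at 1 (size 1, align 1) → ends 2
pad 6 to align 8 for port
port at 8 (size 24, align 8) → ends 32
ack at 32 (size 4, align 4) → ends 36
version at 36 (size 1, align 1) → ends 37
pad 3 to align 4 for flags
flags at 40 (size 12, align 4) → ends 52
pad 4 to align 8 for src
src at 56 (size 8, align 8) → ends 64
seq at 64 (size 2, align 2) → ends 66
pad 2 to align 4 for length
length at 68 (size 4, align 4) → ends 72
total 72 bytes, alignment 8
array of 14: 14 × 72 = 1008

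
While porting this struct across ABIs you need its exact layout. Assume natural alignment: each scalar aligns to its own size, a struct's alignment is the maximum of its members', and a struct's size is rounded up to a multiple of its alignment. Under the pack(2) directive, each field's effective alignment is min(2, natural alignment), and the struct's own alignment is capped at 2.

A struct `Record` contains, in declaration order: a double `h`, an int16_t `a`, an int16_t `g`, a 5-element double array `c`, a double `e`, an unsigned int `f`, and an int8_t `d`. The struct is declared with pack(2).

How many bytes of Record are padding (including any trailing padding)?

1

0..8  h  (8B, 2-aligned)
8..10  a  (2B, 2-aligned)
10..12  g  (2B, 2-aligned)
12..52  c  (40B, 2-aligned)
52..60  e  (8B, 2-aligned)
60..64  f  (4B, 2-aligned)
64..65  d  (1B, 1-aligned)
65..66  -- tail padding (1B)
sizeof = 66, alignof = 2
data bytes 65, size 66 → padding 1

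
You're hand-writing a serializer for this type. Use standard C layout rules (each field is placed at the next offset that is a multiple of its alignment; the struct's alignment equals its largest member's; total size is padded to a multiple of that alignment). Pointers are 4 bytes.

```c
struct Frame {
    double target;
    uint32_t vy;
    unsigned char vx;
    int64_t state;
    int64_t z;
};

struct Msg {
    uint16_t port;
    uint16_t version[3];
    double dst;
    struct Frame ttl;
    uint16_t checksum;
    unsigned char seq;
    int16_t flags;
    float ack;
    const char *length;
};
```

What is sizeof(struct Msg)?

64

Frame: 0..8  target  (8B, 8-aligned); 8..12  vy  (4B, 4-aligned); 12..13  vx  (1B, 1-aligned); 13..16  -- padding (3B); 16..24  state  (8B, 8-aligned); 24..32  z  (8B, 8-aligned); sizeof = 32, alignof = 8
0..2  port  (2B, 2-aligned)
2..8  version  (6B, 2-aligned)
8..16  dst  (8B, 8-aligned)
16..48  ttl  (32B, 8-aligned)
48..50  checksum  (2B, 2-aligned)
50..51  seq  (1B, 1-aligned)
51..52  -- padding (1B)
52..54  flags  (2B, 2-aligned)
54..56  -- padding (2B)
56..60  ack  (4B, 4-aligned)
60..64  length  (4B, 4-aligned)
sizeof = 64, alignof = 8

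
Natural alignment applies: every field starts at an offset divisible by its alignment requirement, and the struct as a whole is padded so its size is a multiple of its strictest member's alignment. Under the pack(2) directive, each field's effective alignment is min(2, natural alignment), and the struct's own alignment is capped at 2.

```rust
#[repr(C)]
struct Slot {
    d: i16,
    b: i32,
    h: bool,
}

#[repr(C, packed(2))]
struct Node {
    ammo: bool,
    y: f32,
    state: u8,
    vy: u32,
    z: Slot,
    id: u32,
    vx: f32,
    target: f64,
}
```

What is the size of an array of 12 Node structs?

Slot: 0..2  d  (2B, 2-aligned); 2..4  -- padding (2B); 4..8  b  (4B, 4-aligned); 8..9  h  (1B, 1-aligned); 9..12  -- tail padding (3B); sizeof = 12, alignof = 4
0..1  ammo  (1B, 1-aligned)
1..2  -- padding (1B)
2..6  y  (4B, 2-aligned)
6..7  state  (1B, 1-aligned)
7..8  -- padding (1B)
8..12  vy  (4B, 2-aligned)
12..24  z  (12B, 2-aligned)
24..28  id  (4B, 2-aligned)
28..32  vx  (4B, 2-aligned)
32..40  target  (8B, 2-aligned)
sizeof = 40, alignof = 2
array of 12: 12 × 40 = 480

480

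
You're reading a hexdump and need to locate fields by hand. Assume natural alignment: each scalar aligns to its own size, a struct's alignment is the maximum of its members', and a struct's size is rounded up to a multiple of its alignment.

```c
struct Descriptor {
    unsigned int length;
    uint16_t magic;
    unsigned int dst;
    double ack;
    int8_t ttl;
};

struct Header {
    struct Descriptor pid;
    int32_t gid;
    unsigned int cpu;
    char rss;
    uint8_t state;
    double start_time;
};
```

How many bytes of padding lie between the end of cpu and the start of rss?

Descriptor: @0: length [4B, align 4] → 4; @4: magic [2B, align 2] → 6; +2 pad (align 4); @8: dst [4B, align 4] → 12; +4 pad (align 8); @16: ack [8B, align 8] → 24; @24: ttl [1B, align 1] → 25; +7 tail pad (align 8); size 32, align 8
@0: pid [32B, align 8] → 32
@32: gid [4B, align 4] → 36
@36: cpu [4B, align 4] → 40
@40: rss [1B, align 1] → 41

0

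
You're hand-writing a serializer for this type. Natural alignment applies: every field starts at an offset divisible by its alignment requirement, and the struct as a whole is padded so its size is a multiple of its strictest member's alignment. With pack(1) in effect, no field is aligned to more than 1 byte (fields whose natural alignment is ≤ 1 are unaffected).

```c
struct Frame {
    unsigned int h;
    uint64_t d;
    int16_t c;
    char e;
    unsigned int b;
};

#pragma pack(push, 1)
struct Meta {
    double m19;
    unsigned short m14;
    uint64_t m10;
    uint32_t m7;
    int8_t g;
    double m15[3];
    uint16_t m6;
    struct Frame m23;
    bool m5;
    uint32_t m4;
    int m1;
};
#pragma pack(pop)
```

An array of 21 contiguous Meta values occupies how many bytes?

Frame: h at 0 (size 4, align 4) → ends 4; pad 4 to align 8 for d; d at 8 (size 8, align 8) → ends 16; c at 16 (size 2, align 2) → ends 18; e at 18 (size 1, align 1) → ends 19; pad 1 to align 4 for b; b at 20 (size 4, align 4) → ends 24; total 24 bytes, alignment 8
m19 at 0 (size 8, align 1) → ends 8
m14 at 8 (size 2, align 1) → ends 10
m10 at 10 (size 8, align 1) → ends 18
m7 at 18 (size 4, align 1) → ends 22
g at 22 (size 1, align 1) → ends 23
m15 at 23 (size 24, align 1) → ends 47
m6 at 47 (size 2, align 1) → ends 49
m23 at 49 (size 24, align 1) → ends 73
m5 at 73 (size 1, align 1) → ends 74
m4 at 74 (size 4, align 1) → ends 78
m1 at 78 (size 4, align 1) → ends 82
total 82 bytes, alignment 1
array of 21: 21 × 82 = 1722

1722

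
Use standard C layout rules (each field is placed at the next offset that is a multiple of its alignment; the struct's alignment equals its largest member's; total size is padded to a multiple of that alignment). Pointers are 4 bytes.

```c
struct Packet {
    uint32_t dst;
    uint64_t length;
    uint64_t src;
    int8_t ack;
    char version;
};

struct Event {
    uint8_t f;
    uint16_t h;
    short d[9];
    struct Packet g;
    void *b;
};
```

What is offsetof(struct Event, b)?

56

Packet: 0..4  dst  (4B, 4-aligned); 4..8  -- padding (4B); 8..16  length  (8B, 8-aligned); 16..24  src  (8B, 8-aligned); 24..25  ack  (1B, 1-aligned); 25..26  version  (1B, 1-aligned); 26..32  -- tail padding (6B); sizeof = 32, alignof = 8
0..1  f  (1B, 1-aligned)
1..2  -- padding (1B)
2..4  h  (2B, 2-aligned)
4..22  d  (18B, 2-aligned)
22..24  -- padding (2B)
24..56  g  (32B, 8-aligned)
56..60  b  (4B, 4-aligned)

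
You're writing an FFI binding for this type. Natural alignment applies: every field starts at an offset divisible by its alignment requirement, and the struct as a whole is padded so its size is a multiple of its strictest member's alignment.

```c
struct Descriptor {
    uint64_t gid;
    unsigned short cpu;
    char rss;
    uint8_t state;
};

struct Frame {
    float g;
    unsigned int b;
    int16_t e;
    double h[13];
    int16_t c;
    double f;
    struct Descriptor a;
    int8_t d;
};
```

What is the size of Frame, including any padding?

Descriptor: gid at 0 (size 8, align 8) → ends 8; cpu at 8 (size 2, align 2) → ends 10; rss at 10 (size 1, align 1) → ends 11; state at 11 (size 1, align 1) → ends 12; tail pad 4 to reach multiple of 8; total 16 bytes, alignment 8
g at 0 (size 4, align 4) → ends 4
b at 4 (size 4, align 4) → ends 8
e at 8 (size 2, align 2) → ends 10
pad 6 to align 8 for h
h at 16 (size 104, align 8) → ends 120
c at 120 (size 2, align 2) → ends 122
pad 6 to align 8 for f
f at 128 (size 8, align 8) → ends 136
a at 136 (size 16, align 8) → ends 152
d at 152 (size 1, align 1) → ends 153
tail pad 7 to reach multiple of 8
total 160 bytes, alignment 8

160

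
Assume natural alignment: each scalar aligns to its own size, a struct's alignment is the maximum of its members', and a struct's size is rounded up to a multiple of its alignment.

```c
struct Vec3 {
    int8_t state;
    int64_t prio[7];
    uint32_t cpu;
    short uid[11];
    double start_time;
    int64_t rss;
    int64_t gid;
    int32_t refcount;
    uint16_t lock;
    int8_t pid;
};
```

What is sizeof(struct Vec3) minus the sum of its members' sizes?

14

@0: state [1B, align 1] → 1
+7 pad (align 8)
@8: prio [56B, align 8] → 64
@64: cpu [4B, align 4] → 68
@68: uid [22B, align 2] → 90
+6 pad (align 8)
@96: start_time [8B, align 8] → 104
@104: rss [8B, align 8] → 112
@112: gid [8B, align 8] → 120
@120: refcount [4B, align 4] → 124
@124: lock [2B, align 2] → 126
@126: pid [1B, align 1] → 127
+1 tail pad (align 8)
size 128, align 8
data bytes 114, size 128 → padding 14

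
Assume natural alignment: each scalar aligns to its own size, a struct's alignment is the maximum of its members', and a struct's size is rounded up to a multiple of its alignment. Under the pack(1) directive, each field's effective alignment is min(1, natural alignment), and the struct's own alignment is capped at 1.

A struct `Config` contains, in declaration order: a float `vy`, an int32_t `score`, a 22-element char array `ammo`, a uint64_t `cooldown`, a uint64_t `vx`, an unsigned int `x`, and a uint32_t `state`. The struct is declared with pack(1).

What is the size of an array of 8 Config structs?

0..4  vy  (4B, 1-aligned)
4..8  score  (4B, 1-aligned)
8..30  ammo  (22B, 1-aligned)
30..38  cooldown  (8B, 1-aligned)
38..46  vx  (8B, 1-aligned)
46..50  x  (4B, 1-aligned)
50..54  state  (4B, 1-aligned)
sizeof = 54, alignof = 1
array of 8: 8 × 54 = 432

432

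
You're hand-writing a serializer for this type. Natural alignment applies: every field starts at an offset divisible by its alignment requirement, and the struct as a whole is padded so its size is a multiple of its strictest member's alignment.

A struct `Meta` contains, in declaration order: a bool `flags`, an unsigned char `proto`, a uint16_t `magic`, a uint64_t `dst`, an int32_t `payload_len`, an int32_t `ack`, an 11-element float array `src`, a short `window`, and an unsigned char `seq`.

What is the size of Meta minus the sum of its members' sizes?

0..1  flags  (1B, 1-aligned)
1..2  proto  (1B, 1-aligned)
2..4  magic  (2B, 2-aligned)
4..8  -- padding (4B)
8..16  dst  (8B, 8-aligned)
16..20  payload_len  (4B, 4-aligned)
20..24  ack  (4B, 4-aligned)
24..68  src  (44B, 4-aligned)
68..70  window  (2B, 2-aligned)
70..71  seq  (1B, 1-aligned)
71..72  -- tail padding (1B)
sizeof = 72, alignof = 8
data bytes 67, size 72 → padding 5

5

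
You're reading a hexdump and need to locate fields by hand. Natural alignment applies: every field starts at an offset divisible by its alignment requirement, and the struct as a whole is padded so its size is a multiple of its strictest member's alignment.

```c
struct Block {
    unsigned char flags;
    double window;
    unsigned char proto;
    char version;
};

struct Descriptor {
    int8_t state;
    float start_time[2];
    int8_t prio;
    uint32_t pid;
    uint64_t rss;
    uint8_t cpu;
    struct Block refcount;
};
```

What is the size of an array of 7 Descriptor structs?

Block: 0..1  flags  (1B, 1-aligned); 1..8  -- padding (7B); 8..16  window  (8B, 8-aligned); 16..17  proto  (1B, 1-aligned); 17..18  version  (1B, 1-aligned); 18..24  -- tail padding (6B); sizeof = 24, alignof = 8
0..1  state  (1B, 1-aligned)
1..4  -- padding (3B)
4..12  start_time  (8B, 4-aligned)
12..13  prio  (1B, 1-aligned)
13..16  -- padding (3B)
16..20  pid  (4B, 4-aligned)
20..24  -- padding (4B)
24..32  rss  (8B, 8-aligned)
32..33  cpu  (1B, 1-aligned)
33..40  -- padding (7B)
40..64  refcount  (24B, 8-aligned)
sizeof = 64, alignof = 8
array of 7: 7 × 64 = 448

448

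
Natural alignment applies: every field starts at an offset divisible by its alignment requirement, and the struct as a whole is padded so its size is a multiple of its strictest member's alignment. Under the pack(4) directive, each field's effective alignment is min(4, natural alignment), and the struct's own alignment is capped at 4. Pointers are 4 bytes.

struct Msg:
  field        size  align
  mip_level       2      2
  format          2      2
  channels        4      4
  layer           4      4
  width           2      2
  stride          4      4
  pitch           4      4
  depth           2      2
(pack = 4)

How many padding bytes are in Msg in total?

0..2  mip_level  (2B, 2-aligned)
2..4  format  (2B, 2-aligned)
4..8  channels  (4B, 4-aligned)
8..12  layer  (4B, 4-aligned)
12..14  width  (2B, 2-aligned)
14..16  -- padding (2B)
16..20  stride  (4B, 4-aligned)
20..24  pitch  (4B, 4-aligned)
24..26  depth  (2B, 2-aligned)
26..28  -- tail padding (2B)
sizeof = 28, alignof = 4
data bytes 24, size 28 → padding 4

4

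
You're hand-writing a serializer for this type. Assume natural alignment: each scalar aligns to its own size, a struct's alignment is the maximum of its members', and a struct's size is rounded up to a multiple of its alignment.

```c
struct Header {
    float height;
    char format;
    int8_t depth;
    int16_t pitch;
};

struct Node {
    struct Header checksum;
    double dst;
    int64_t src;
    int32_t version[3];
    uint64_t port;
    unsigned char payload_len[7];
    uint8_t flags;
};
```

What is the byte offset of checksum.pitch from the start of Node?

6

Header: height at 0 (size 4, align 4) → ends 4; format at 4 (size 1, align 1) → ends 5; depth at 5 (size 1, align 1) → ends 6; pitch at 6 (size 2, align 2) → ends 8; total 8 bytes, alignment 4
checksum at 0 (size 8, align 4) → ends 8
within Header: pitch at 6
0 + 6 = 6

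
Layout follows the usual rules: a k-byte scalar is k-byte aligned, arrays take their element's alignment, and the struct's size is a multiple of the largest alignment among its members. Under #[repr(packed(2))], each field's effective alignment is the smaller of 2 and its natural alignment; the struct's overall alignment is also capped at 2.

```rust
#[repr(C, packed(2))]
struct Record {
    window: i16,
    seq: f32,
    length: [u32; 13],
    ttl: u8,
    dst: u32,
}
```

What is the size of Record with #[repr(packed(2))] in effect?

window at 0 (size 2, align 2) → ends 2
seq at 2 (size 4, align 2) → ends 6
length at 6 (size 52, align 2) → ends 58
ttl at 58 (size 1, align 1) → ends 59
pad 1 to align 2 for dst
dst at 60 (size 4, align 2) → ends 64
total 64 bytes, alignment 2

64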